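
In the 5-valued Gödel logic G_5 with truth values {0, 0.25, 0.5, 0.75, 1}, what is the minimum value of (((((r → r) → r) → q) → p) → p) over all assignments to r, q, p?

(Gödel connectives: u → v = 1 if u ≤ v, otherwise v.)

The minimum is attained at r = 0.25, q = 0, p = 0:
  (r → r): 0.25 ≤ 0.25, so result = 1
  ((r → r) → r): 1 > 0.25, so result = 0.25
  (((r → r) → r) → q): 0.25 > 0, so result = 0
  ((((r → r) → r) → q) → p): 0 ≤ 0, so result = 1
  (((((r → r) → r) → q) → p) → p): 1 > 0, so result = 0
Checking all 125 assignments confirms none give a value below 0.00.

0.00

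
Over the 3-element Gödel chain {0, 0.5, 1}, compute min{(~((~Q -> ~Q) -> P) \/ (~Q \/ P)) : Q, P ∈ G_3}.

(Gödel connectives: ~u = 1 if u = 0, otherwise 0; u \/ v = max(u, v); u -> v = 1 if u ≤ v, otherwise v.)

0.50

The minimum is attained at Q = 0.5, P = 0.5:
  ~Q: Gödel ¬ of 0.5 = 0 (operand ≠ 0)
  ~Q: Gödel ¬ of 0.5 = 0 (operand ≠ 0)
  (~Q -> ~Q): 0 ≤ 0, so result = 1
  ((~Q -> ~Q) -> P): 1 > 0.5, so result = 0.5
  ~((~Q -> ~Q) -> P): Gödel ¬ of 0.5 = 0 (operand ≠ 0)
  ~Q: Gödel ¬ of 0.5 = 0 (operand ≠ 0)
  (~Q \/ P) = max(0, 0.5) = 0.5
  (~((~Q -> ~Q) -> P) \/ (~Q \/ P)) = max(0, 0.5) = 0.5
Checking all 9 assignments confirms none give a value below 0.50.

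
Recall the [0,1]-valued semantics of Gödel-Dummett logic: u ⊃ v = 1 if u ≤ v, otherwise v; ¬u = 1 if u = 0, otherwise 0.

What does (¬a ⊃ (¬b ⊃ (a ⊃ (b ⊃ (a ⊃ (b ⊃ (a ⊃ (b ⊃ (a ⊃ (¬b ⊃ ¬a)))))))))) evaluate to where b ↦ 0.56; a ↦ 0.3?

¬a: Gödel ¬ of 0.3 = 0 (operand ≠ 0)
¬b: Gödel ¬ of 0.56 = 0 (operand ≠ 0)
¬b: Gödel ¬ of 0.56 = 0 (operand ≠ 0)
¬a: Gödel ¬ of 0.3 = 0 (operand ≠ 0)
(¬b ⊃ ¬a): 0 ≤ 0, so result = 1
(a ⊃ (¬b ⊃ ¬a)): 0.3 ≤ 1, so result = 1
(b ⊃ (a ⊃ (¬b ⊃ ¬a))): 0.56 ≤ 1, so result = 1
(a ⊃ (b ⊃ (a ⊃ (¬b ⊃ ¬a)))): 0.3 ≤ 1, so result = 1
(b ⊃ (a ⊃ (b ⊃ (a ⊃ (¬b ⊃ ¬a))))): 0.56 ≤ 1, so result = 1
(a ⊃ (b ⊃ (a ⊃ (b ⊃ (a ⊃ (¬b ⊃ ¬a)))))): 0.3 ≤ 1, so result = 1
(b ⊃ (a ⊃ (b ⊃ (a ⊃ (b ⊃ (a ⊃ (¬b ⊃ ¬a))))))): 0.56 ≤ 1, so result = 1
(a ⊃ (b ⊃ (a ⊃ (b ⊃ (a ⊃ (b ⊃ (a ⊃ (¬b ⊃ ¬a)))))))): 0.3 ≤ 1, so result = 1
(¬b ⊃ (a ⊃ (b ⊃ (a ⊃ (b ⊃ (a ⊃ (b ⊃ (a ⊃ (¬b ⊃ ¬a))))))))): 0 ≤ 1, so result = 1
(¬a ⊃ (¬b ⊃ (a ⊃ (b ⊃ (a ⊃ (b ⊃ (a ⊃ (b ⊃ (a ⊃ (¬b ⊃ ¬a)))))))))): 0 ≤ 1, so result = 1

1.00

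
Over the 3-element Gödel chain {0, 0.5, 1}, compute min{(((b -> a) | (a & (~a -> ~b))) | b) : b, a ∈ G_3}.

The minimum is attained at b = 0.5, a = 0:
  (b -> a): 0.5 > 0, so result = 0
  ~a: Gödel ¬ of 0 = 1 (operand is 0)
  ~b: Gödel ¬ of 0.5 = 0 (operand ≠ 0)
  (~a -> ~b): 1 > 0, so result = 0
  (a & (~a -> ~b)) = min(0, 0) = 0
  ((b -> a) | (a & (~a -> ~b))) = max(0, 0) = 0
  (((b -> a) | (a & (~a -> ~b))) | b) = max(0, 0.5) = 0.5
Checking all 9 assignments confirms none give a value below 0.50.

0.50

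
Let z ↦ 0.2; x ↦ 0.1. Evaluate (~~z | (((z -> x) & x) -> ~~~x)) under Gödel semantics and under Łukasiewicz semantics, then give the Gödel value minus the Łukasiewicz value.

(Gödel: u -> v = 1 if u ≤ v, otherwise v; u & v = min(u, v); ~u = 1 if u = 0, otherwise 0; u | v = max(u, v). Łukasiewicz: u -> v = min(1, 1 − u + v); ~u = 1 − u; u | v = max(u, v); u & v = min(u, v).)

0.00

Gödel evaluation:
  ~z: Gödel ¬ of 0.2 = 0 (operand ≠ 0)
  ~~z: Gödel ¬ of 0 = 1 (operand is 0)
  (z -> x): 0.2 > 0.1, so result = 0.1
  ((z -> x) & x) = min(0.1, 0.1) = 0.1
  ~x: Gödel ¬ of 0.1 = 0 (operand ≠ 0)
  ~~x: Gödel ¬ of 0 = 1 (operand is 0)
  ~~~x: Gödel ¬ of 1 = 0 (operand ≠ 0)
  (((z -> x) & x) -> ~~~x): 0.1 > 0, so result = 0
  (~~z | (((z -> x) & x) -> ~~~x)) = max(1, 0) = 1
  Gödel value = 1
Łukasiewicz evaluation:
  ~z: Łukasiewicz ¬ gives 1 − 0.2 = 0.8
  ~~z: Łukasiewicz ¬ gives 1 − 0.8 = 0.2
  (z -> x): min(1, 1 − 0.2 + 0.1) = 0.9
  ((z -> x) & x) = min(0.9, 0.1) = 0.1
  ~x: Łukasiewicz ¬ gives 1 − 0.1 = 0.9
  ~~x: Łukasiewicz ¬ gives 1 − 0.9 = 0.1
  ~~~x: Łukasiewicz ¬ gives 1 − 0.1 = 0.9
  (((z -> x) & x) -> ~~~x): min(1, 1 − 0.1 + 0.9) = 1
  (~~z | (((z -> x) & x) -> ~~~x)) = max(0.2, 1) = 1
  Łukasiewicz value = 1
Difference: 1 − 1 = 0.00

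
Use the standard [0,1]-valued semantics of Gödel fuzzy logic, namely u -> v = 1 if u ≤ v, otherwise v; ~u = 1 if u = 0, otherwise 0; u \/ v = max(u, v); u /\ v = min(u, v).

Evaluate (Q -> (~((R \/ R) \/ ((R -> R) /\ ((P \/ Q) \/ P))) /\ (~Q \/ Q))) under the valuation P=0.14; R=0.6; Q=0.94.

(R \/ R) = max(0.6, 0.6) = 0.6
(R -> R): 0.6 ≤ 0.6, so result = 1
(P \/ Q) = max(0.14, 0.94) = 0.94
((P \/ Q) \/ P) = max(0.94, 0.14) = 0.94
((R -> R) /\ ((P \/ Q) \/ P)) = min(1, 0.94) = 0.94
((R \/ R) \/ ((R -> R) /\ ((P \/ Q) \/ P))) = max(0.6, 0.94) = 0.94
~((R \/ R) \/ ((R -> R) /\ ((P \/ Q) \/ P))): Gödel ¬ of 0.94 = 0 (operand ≠ 0)
~Q: Gödel ¬ of 0.94 = 0 (operand ≠ 0)
(~Q \/ Q) = max(0, 0.94) = 0.94
(~((R \/ R) \/ ((R -> R) /\ ((P \/ Q) \/ P))) /\ (~Q \/ Q)) = min(0, 0.94) = 0
(Q -> (~((R \/ R) \/ ((R -> R) /\ ((P \/ Q) \/ P))) /\ (~Q \/ Q))): 0.94 > 0, so result = 0

0.00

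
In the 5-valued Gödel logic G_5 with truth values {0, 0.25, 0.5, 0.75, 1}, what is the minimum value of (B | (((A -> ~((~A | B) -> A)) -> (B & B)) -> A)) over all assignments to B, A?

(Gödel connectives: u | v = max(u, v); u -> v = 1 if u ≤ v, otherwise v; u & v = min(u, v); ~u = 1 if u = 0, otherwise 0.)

0.25

The minimum is attained at B = 0, A = 0.25:
  ~A: Gödel ¬ of 0.25 = 0 (operand ≠ 0)
  (~A | B) = max(0, 0) = 0
  ((~A | B) -> A): 0 ≤ 0.25, so result = 1
  ~((~A | B) -> A): Gödel ¬ of 1 = 0 (operand ≠ 0)
  (A -> ~((~A | B) -> A)): 0.25 > 0, so result = 0
  (B & B) = min(0, 0) = 0
  ((A -> ~((~A | B) -> A)) -> (B & B)): 0 ≤ 0, so result = 1
  (((A -> ~((~A | B) -> A)) -> (B & B)) -> A): 1 > 0.25, so result = 0.25
  (B | (((A -> ~((~A | B) -> A)) -> (B & B)) -> A)) = max(0, 0.25) = 0.25
Checking all 25 assignments confirms none give a value below 0.25.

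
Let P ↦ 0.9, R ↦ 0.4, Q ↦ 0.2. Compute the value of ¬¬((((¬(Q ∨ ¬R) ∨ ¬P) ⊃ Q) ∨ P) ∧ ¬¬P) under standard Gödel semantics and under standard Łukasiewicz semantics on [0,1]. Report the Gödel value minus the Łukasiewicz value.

Gödel evaluation:
  ¬R: Gödel ¬ of 0.4 = 0 (operand ≠ 0)
  (Q ∨ ¬R) = max(0.2, 0) = 0.2
  ¬(Q ∨ ¬R): Gödel ¬ of 0.2 = 0 (operand ≠ 0)
  ¬P: Gödel ¬ of 0.9 = 0 (operand ≠ 0)
  (¬(Q ∨ ¬R) ∨ ¬P) = max(0, 0) = 0
  ((¬(Q ∨ ¬R) ∨ ¬P) ⊃ Q): 0 ≤ 0.2, so result = 1
  (((¬(Q ∨ ¬R) ∨ ¬P) ⊃ Q) ∨ P) = max(1, 0.9) = 1
  ¬P: Gödel ¬ of 0.9 = 0 (operand ≠ 0)
  ¬¬P: Gödel ¬ of 0 = 1 (operand is 0)
  ((((¬(Q ∨ ¬R) ∨ ¬P) ⊃ Q) ∨ P) ∧ ¬¬P) = min(1, 1) = 1
  ¬((((¬(Q ∨ ¬R) ∨ ¬P) ⊃ Q) ∨ P) ∧ ¬¬P): Gödel ¬ of 1 = 0 (operand ≠ 0)
  ¬¬((((¬(Q ∨ ¬R) ∨ ¬P) ⊃ Q) ∨ P) ∧ ¬¬P): Gödel ¬ of 0 = 1 (operand is 0)
  Gödel value = 1
Łukasiewicz evaluation:
  ¬R: Łukasiewicz ¬ gives 1 − 0.4 = 0.6
  (Q ∨ ¬R) = max(0.2, 0.6) = 0.6
  ¬(Q ∨ ¬R): Łukasiewicz ¬ gives 1 − 0.6 = 0.4
  ¬P: Łukasiewicz ¬ gives 1 − 0.9 = 0.1
  (¬(Q ∨ ¬R) ∨ ¬P) = max(0.4, 0.1) = 0.4
  ((¬(Q ∨ ¬R) ∨ ¬P) ⊃ Q): min(1, 1 − 0.4 + 0.2) = 0.8
  (((¬(Q ∨ ¬R) ∨ ¬P) ⊃ Q) ∨ P) = max(0.8, 0.9) = 0.9
  ¬P: Łukasiewicz ¬ gives 1 − 0.9 = 0.1
  ¬¬P: Łukasiewicz ¬ gives 1 − 0.1 = 0.9
  ((((¬(Q ∨ ¬R) ∨ ¬P) ⊃ Q) ∨ P) ∧ ¬¬P) = min(0.9, 0.9) = 0.9
  ¬((((¬(Q ∨ ¬R) ∨ ¬P) ⊃ Q) ∨ P) ∧ ¬¬P): Łukasiewicz ¬ gives 1 − 0.9 = 0.1
  ¬¬((((¬(Q ∨ ¬R) ∨ ¬P) ⊃ Q) ∨ P) ∧ ¬¬P): Łukasiewicz ¬ gives 1 − 0.1 = 0.9
  Łukasiewicz value = 0.9
Difference: 1 − 0.9 = 0.10

0.10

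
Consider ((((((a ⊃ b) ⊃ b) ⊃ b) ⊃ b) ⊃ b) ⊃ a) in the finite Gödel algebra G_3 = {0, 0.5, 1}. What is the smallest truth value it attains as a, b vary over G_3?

0.00

The minimum is attained at a = 0, b = 0:
  (a ⊃ b): 0 ≤ 0, so result = 1
  ((a ⊃ b) ⊃ b): 1 > 0, so result = 0
  (((a ⊃ b) ⊃ b) ⊃ b): 0 ≤ 0, so result = 1
  ((((a ⊃ b) ⊃ b) ⊃ b) ⊃ b): 1 > 0, so result = 0
  (((((a ⊃ b) ⊃ b) ⊃ b) ⊃ b) ⊃ b): 0 ≤ 0, so result = 1
  ((((((a ⊃ b) ⊃ b) ⊃ b) ⊃ b) ⊃ b) ⊃ a): 1 > 0, so result = 0
Checking all 9 assignments confirms none give a value below 0.00.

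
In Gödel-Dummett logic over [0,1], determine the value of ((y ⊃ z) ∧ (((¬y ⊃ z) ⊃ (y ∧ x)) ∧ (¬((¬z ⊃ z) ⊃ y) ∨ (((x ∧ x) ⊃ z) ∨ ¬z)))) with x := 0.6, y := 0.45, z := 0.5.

(y ⊃ z): 0.45 ≤ 0.5, so result = 1
¬y: Gödel ¬ of 0.45 = 0 (operand ≠ 0)
(¬y ⊃ z): 0 ≤ 0.5, so result = 1
(y ∧ x) = min(0.45, 0.6) = 0.45
((¬y ⊃ z) ⊃ (y ∧ x)): 1 > 0.45, so result = 0.45
¬z: Gödel ¬ of 0.5 = 0 (operand ≠ 0)
(¬z ⊃ z): 0 ≤ 0.5, so result = 1
((¬z ⊃ z) ⊃ y): 1 > 0.45, so result = 0.45
¬((¬z ⊃ z) ⊃ y): Gödel ¬ of 0.45 = 0 (operand ≠ 0)
(x ∧ x) = min(0.6, 0.6) = 0.6
((x ∧ x) ⊃ z): 0.6 > 0.5, so result = 0.5
¬z: Gödel ¬ of 0.5 = 0 (operand ≠ 0)
(((x ∧ x) ⊃ z) ∨ ¬z) = max(0.5, 0) = 0.5
(¬((¬z ⊃ z) ⊃ y) ∨ (((x ∧ x) ⊃ z) ∨ ¬z)) = max(0, 0.5) = 0.5
(((¬y ⊃ z) ⊃ (y ∧ x)) ∧ (¬((¬z ⊃ z) ⊃ y) ∨ (((x ∧ x) ⊃ z) ∨ ¬z))) = min(0.45, 0.5) = 0.45
((y ⊃ z) ∧ (((¬y ⊃ z) ⊃ (y ∧ x)) ∧ (¬((¬z ⊃ z) ⊃ y) ∨ (((x ∧ x) ⊃ z) ∨ ¬z)))) = min(1, 0.45) = 0.45

0.45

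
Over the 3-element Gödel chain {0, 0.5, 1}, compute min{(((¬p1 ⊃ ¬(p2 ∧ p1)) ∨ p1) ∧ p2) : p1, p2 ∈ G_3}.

The minimum is attained at p1 = 0, p2 = 0:
  ¬p1: Gödel ¬ of 0 = 1 (operand is 0)
  (p2 ∧ p1) = min(0, 0) = 0
  ¬(p2 ∧ p1): Gödel ¬ of 0 = 1 (operand is 0)
  (¬p1 ⊃ ¬(p2 ∧ p1)): 1 ≤ 1, so result = 1
  ((¬p1 ⊃ ¬(p2 ∧ p1)) ∨ p1) = max(1, 0) = 1
  (((¬p1 ⊃ ¬(p2 ∧ p1)) ∨ p1) ∧ p2) = min(1, 0) = 0
Checking all 9 assignments confirms none give a value below 0.00.

0.00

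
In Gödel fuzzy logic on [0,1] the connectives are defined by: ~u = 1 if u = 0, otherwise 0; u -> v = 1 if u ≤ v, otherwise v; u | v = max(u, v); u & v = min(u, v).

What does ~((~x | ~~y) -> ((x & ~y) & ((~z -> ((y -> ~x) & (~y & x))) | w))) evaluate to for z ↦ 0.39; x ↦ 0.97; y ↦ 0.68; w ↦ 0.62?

1.00

~x: Gödel ¬ of 0.97 = 0 (operand ≠ 0)
~y: Gödel ¬ of 0.68 = 0 (operand ≠ 0)
~~y: Gödel ¬ of 0 = 1 (operand is 0)
(~x | ~~y) = max(0, 1) = 1
~y: Gödel ¬ of 0.68 = 0 (operand ≠ 0)
(x & ~y) = min(0.97, 0) = 0
~z: Gödel ¬ of 0.39 = 0 (operand ≠ 0)
~x: Gödel ¬ of 0.97 = 0 (operand ≠ 0)
(y -> ~x): 0.68 > 0, so result = 0
~y: Gödel ¬ of 0.68 = 0 (operand ≠ 0)
(~y & x) = min(0, 0.97) = 0
((y -> ~x) & (~y & x)) = min(0, 0) = 0
(~z -> ((y -> ~x) & (~y & x))): 0 ≤ 0, so result = 1
((~z -> ((y -> ~x) & (~y & x))) | w) = max(1, 0.62) = 1
((x & ~y) & ((~z -> ((y -> ~x) & (~y & x))) | w)) = min(0, 1) = 0
((~x | ~~y) -> ((x & ~y) & ((~z -> ((y -> ~x) & (~y & x))) | w))): 1 > 0, so result = 0
~((~x | ~~y) -> ((x & ~y) & ((~z -> ((y -> ~x) & (~y & x))) | w))): Gödel ¬ of 0 = 1 (operand is 0)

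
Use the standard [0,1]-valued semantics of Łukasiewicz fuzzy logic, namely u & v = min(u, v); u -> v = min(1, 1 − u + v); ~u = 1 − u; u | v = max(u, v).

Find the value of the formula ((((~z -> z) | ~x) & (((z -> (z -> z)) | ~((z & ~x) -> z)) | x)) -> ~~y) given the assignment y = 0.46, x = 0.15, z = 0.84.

~z: Łukasiewicz ¬ gives 1 − 0.84 = 0.16
(~z -> z): min(1, 1 − 0.16 + 0.84) = 1
~x: Łukasiewicz ¬ gives 1 − 0.15 = 0.85
((~z -> z) | ~x) = max(1, 0.85) = 1
(z -> z): min(1, 1 − 0.84 + 0.84) = 1
(z -> (z -> z)): min(1, 1 − 0.84 + 1) = 1
~x: Łukasiewicz ¬ gives 1 − 0.15 = 0.85
(z & ~x) = min(0.84, 0.85) = 0.84
((z & ~x) -> z): min(1, 1 − 0.84 + 0.84) = 1
~((z & ~x) -> z): Łukasiewicz ¬ gives 1 − 1 = 0
((z -> (z -> z)) | ~((z & ~x) -> z)) = max(1, 0) = 1
(((z -> (z -> z)) | ~((z & ~x) -> z)) | x) = max(1, 0.15) = 1
(((~z -> z) | ~x) & (((z -> (z -> z)) | ~((z & ~x) -> z)) | x)) = min(1, 1) = 1
~y: Łukasiewicz ¬ gives 1 − 0.46 = 0.54
~~y: Łukasiewicz ¬ gives 1 − 0.54 = 0.46
((((~z -> z) | ~x) & (((z -> (z -> z)) | ~((z & ~x) -> z)) | x)) -> ~~y): min(1, 1 − 1 + 0.46) = 0.46

0.46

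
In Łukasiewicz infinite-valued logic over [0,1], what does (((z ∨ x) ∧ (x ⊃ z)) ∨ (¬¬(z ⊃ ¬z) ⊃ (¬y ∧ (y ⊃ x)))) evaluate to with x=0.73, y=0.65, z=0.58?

0.73

(z ∨ x) = max(0.58, 0.73) = 0.73
(x ⊃ z): min(1, 1 − 0.73 + 0.58) = 0.85
((z ∨ x) ∧ (x ⊃ z)) = min(0.73, 0.85) = 0.73
¬z: Łukasiewicz ¬ gives 1 − 0.58 = 0.42
(z ⊃ ¬z): min(1, 1 − 0.58 + 0.42) = 0.84
¬(z ⊃ ¬z): Łukasiewicz ¬ gives 1 − 0.84 = 0.16
¬¬(z ⊃ ¬z): Łukasiewicz ¬ gives 1 − 0.16 = 0.84
¬y: Łukasiewicz ¬ gives 1 − 0.65 = 0.35
(y ⊃ x): min(1, 1 − 0.65 + 0.73) = 1
(¬y ∧ (y ⊃ x)) = min(0.35, 1) = 0.35
(¬¬(z ⊃ ¬z) ⊃ (¬y ∧ (y ⊃ x))): min(1, 1 − 0.84 + 0.35) = 0.51
(((z ∨ x) ∧ (x ⊃ z)) ∨ (¬¬(z ⊃ ¬z) ⊃ (¬y ∧ (y ⊃ x)))) = max(0.73, 0.51) = 0.73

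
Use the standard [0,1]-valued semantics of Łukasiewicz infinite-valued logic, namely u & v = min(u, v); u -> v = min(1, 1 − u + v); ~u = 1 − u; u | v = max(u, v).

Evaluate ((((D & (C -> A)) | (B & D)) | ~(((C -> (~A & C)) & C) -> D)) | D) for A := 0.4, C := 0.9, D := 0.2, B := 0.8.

0.50

(C -> A): min(1, 1 − 0.9 + 0.4) = 0.5
(D & (C -> A)) = min(0.2, 0.5) = 0.2
(B & D) = min(0.8, 0.2) = 0.2
((D & (C -> A)) | (B & D)) = max(0.2, 0.2) = 0.2
~A: Łukasiewicz ¬ gives 1 − 0.4 = 0.6
(~A & C) = min(0.6, 0.9) = 0.6
(C -> (~A & C)): min(1, 1 − 0.9 + 0.6) = 0.7
((C -> (~A & C)) & C) = min(0.7, 0.9) = 0.7
(((C -> (~A & C)) & C) -> D): min(1, 1 − 0.7 + 0.2) = 0.5
~(((C -> (~A & C)) & C) -> D): Łukasiewicz ¬ gives 1 − 0.5 = 0.5
(((D & (C -> A)) | (B & D)) | ~(((C -> (~A & C)) & C) -> D)) = max(0.2, 0.5) = 0.5
((((D & (C -> A)) | (B & D)) | ~(((C -> (~A & C)) & C) -> D)) | D) = max(0.5, 0.2) = 0.5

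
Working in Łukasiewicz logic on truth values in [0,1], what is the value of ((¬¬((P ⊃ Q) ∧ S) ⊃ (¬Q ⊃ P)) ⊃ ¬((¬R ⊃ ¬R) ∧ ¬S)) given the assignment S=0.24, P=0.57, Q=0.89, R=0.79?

(P ⊃ Q): min(1, 1 − 0.57 + 0.89) = 1
((P ⊃ Q) ∧ S) = min(1, 0.24) = 0.24
¬((P ⊃ Q) ∧ S): Łukasiewicz ¬ gives 1 − 0.24 = 0.76
¬¬((P ⊃ Q) ∧ S): Łukasiewicz ¬ gives 1 − 0.76 = 0.24
¬Q: Łukasiewicz ¬ gives 1 − 0.89 = 0.11
(¬Q ⊃ P): min(1, 1 − 0.11 + 0.57) = 1
(¬¬((P ⊃ Q) ∧ S) ⊃ (¬Q ⊃ P)): min(1, 1 − 0.24 + 1) = 1
¬R: Łukasiewicz ¬ gives 1 − 0.79 = 0.21
¬R: Łukasiewicz ¬ gives 1 − 0.79 = 0.21
(¬R ⊃ ¬R): min(1, 1 − 0.21 + 0.21) = 1
¬S: Łukasiewicz ¬ gives 1 − 0.24 = 0.76
((¬R ⊃ ¬R) ∧ ¬S) = min(1, 0.76) = 0.76
¬((¬R ⊃ ¬R) ∧ ¬S): Łukasiewicz ¬ gives 1 − 0.76 = 0.24
((¬¬((P ⊃ Q) ∧ S) ⊃ (¬Q ⊃ P)) ⊃ ¬((¬R ⊃ ¬R) ∧ ¬S)): min(1, 1 − 1 + 0.24) = 0.24

0.24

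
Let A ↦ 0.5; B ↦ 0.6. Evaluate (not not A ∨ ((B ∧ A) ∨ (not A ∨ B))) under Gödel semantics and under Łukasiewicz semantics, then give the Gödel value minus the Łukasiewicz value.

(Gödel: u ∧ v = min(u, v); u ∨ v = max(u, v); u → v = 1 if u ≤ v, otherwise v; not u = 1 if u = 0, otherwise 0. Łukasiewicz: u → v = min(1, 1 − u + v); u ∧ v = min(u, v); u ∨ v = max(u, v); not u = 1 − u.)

Gödel evaluation:
  not A: Gödel ¬ of 0.5 = 0 (operand ≠ 0)
  not not A: Gödel ¬ of 0 = 1 (operand is 0)
  (B ∧ A) = min(0.6, 0.5) = 0.5
  not A: Gödel ¬ of 0.5 = 0 (operand ≠ 0)
  (not A ∨ B) = max(0, 0.6) = 0.6
  ((B ∧ A) ∨ (not A ∨ B)) = max(0.5, 0.6) = 0.6
  (not not A ∨ ((B ∧ A) ∨ (not A ∨ B))) = max(1, 0.6) = 1
  Gödel value = 1
Łukasiewicz evaluation:
  not A: Łukasiewicz ¬ gives 1 − 0.5 = 0.5
  not not A: Łukasiewicz ¬ gives 1 − 0.5 = 0.5
  (B ∧ A) = min(0.6, 0.5) = 0.5
  not A: Łukasiewicz ¬ gives 1 − 0.5 = 0.5
  (not A ∨ B) = max(0.5, 0.6) = 0.6
  ((B ∧ A) ∨ (not A ∨ B)) = max(0.5, 0.6) = 0.6
  (not not A ∨ ((B ∧ A) ∨ (not A ∨ B))) = max(0.5, 0.6) = 0.6
  Łukasiewicz value = 0.6
Difference: 1 − 0.6 = 0.40

0.40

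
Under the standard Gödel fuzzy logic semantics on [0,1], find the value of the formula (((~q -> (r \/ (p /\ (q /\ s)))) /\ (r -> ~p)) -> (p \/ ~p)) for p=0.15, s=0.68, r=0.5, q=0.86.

~q: Gödel ¬ of 0.86 = 0 (operand ≠ 0)
(q /\ s) = min(0.86, 0.68) = 0.68
(p /\ (q /\ s)) = min(0.15, 0.68) = 0.15
(r \/ (p /\ (q /\ s))) = max(0.5, 0.15) = 0.5
(~q -> (r \/ (p /\ (q /\ s)))): 0 ≤ 0.5, so result = 1
~p: Gödel ¬ of 0.15 = 0 (operand ≠ 0)
(r -> ~p): 0.5 > 0, so result = 0
((~q -> (r \/ (p /\ (q /\ s)))) /\ (r -> ~p)) = min(1, 0) = 0
~p: Gödel ¬ of 0.15 = 0 (operand ≠ 0)
(p \/ ~p) = max(0.15, 0) = 0.15
(((~q -> (r \/ (p /\ (q /\ s)))) /\ (r -> ~p)) -> (p \/ ~p)): 0 ≤ 0.15, so result = 1

1.00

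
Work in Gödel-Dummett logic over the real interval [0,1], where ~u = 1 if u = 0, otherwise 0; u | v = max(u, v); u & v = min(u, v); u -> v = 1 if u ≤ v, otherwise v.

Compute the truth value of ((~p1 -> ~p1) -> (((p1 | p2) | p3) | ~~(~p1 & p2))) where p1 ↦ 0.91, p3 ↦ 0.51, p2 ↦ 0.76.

~p1: Gödel ¬ of 0.91 = 0 (operand ≠ 0)
~p1: Gödel ¬ of 0.91 = 0 (operand ≠ 0)
(~p1 -> ~p1): 0 ≤ 0, so result = 1
(p1 | p2) = max(0.91, 0.76) = 0.91
((p1 | p2) | p3) = max(0.91, 0.51) = 0.91
~p1: Gödel ¬ of 0.91 = 0 (operand ≠ 0)
(~p1 & p2) = min(0, 0.76) = 0
~(~p1 & p2): Gödel ¬ of 0 = 1 (operand is 0)
~~(~p1 & p2): Gödel ¬ of 1 = 0 (operand ≠ 0)
(((p1 | p2) | p3) | ~~(~p1 & p2)) = max(0.91, 0) = 0.91
((~p1 -> ~p1) -> (((p1 | p2) | p3) | ~~(~p1 & p2))): 1 > 0.91, so result = 0.91

0.91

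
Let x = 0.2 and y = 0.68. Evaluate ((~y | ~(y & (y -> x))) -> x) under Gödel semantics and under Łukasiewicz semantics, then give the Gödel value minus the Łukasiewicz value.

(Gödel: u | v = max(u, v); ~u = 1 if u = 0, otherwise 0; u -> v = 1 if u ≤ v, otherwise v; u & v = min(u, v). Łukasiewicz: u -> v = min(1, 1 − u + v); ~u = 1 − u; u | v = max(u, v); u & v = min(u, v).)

0.28

Gödel evaluation:
  ~y: Gödel ¬ of 0.68 = 0 (operand ≠ 0)
  (y -> x): 0.68 > 0.2, so result = 0.2
  (y & (y -> x)) = min(0.68, 0.2) = 0.2
  ~(y & (y -> x)): Gödel ¬ of 0.2 = 0 (operand ≠ 0)
  (~y | ~(y & (y -> x))) = max(0, 0) = 0
  ((~y | ~(y & (y -> x))) -> x): 0 ≤ 0.2, so result = 1
  Gödel value = 1
Łukasiewicz evaluation:
  ~y: Łukasiewicz ¬ gives 1 − 0.68 = 0.32
  (y -> x): min(1, 1 − 0.68 + 0.2) = 0.52
  (y & (y -> x)) = min(0.68, 0.52) = 0.52
  ~(y & (y -> x)): Łukasiewicz ¬ gives 1 − 0.52 = 0.48
  (~y | ~(y & (y -> x))) = max(0.32, 0.48) = 0.48
  ((~y | ~(y & (y -> x))) -> x): min(1, 1 − 0.48 + 0.2) = 0.72
  Łukasiewicz value = 0.72
Difference: 1 − 0.72 = 0.28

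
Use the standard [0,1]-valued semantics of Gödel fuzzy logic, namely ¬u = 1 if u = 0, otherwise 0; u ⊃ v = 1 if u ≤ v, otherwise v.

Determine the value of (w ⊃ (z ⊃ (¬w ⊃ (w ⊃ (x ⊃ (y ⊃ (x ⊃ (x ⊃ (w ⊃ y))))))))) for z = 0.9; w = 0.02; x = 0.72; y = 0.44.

¬w: Gödel ¬ of 0.02 = 0 (operand ≠ 0)
(w ⊃ y): 0.02 ≤ 0.44, so result = 1
(x ⊃ (w ⊃ y)): 0.72 ≤ 1, so result = 1
(x ⊃ (x ⊃ (w ⊃ y))): 0.72 ≤ 1, so result = 1
(y ⊃ (x ⊃ (x ⊃ (w ⊃ y)))): 0.44 ≤ 1, so result = 1
(x ⊃ (y ⊃ (x ⊃ (x ⊃ (w ⊃ y))))): 0.72 ≤ 1, so result = 1
(w ⊃ (x ⊃ (y ⊃ (x ⊃ (x ⊃ (w ⊃ y)))))): 0.02 ≤ 1, so result = 1
(¬w ⊃ (w ⊃ (x ⊃ (y ⊃ (x ⊃ (x ⊃ (w ⊃ y))))))): 0 ≤ 1, so result = 1
(z ⊃ (¬w ⊃ (w ⊃ (x ⊃ (y ⊃ (x ⊃ (x ⊃ (w ⊃ y)))))))): 0.9 ≤ 1, so result = 1
(w ⊃ (z ⊃ (¬w ⊃ (w ⊃ (x ⊃ (y ⊃ (x ⊃ (x ⊃ (w ⊃ y))))))))): 0.02 ≤ 1, so result = 1

1.00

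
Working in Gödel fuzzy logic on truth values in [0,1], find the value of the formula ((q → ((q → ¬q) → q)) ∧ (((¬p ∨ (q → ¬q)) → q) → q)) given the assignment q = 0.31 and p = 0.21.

0.31

¬q: Gödel ¬ of 0.31 = 0 (operand ≠ 0)
(q → ¬q): 0.31 > 0, so result = 0
((q → ¬q) → q): 0 ≤ 0.31, so result = 1
(q → ((q → ¬q) → q)): 0.31 ≤ 1, so result = 1
¬p: Gödel ¬ of 0.21 = 0 (operand ≠ 0)
¬q: Gödel ¬ of 0.31 = 0 (operand ≠ 0)
(q → ¬q): 0.31 > 0, so result = 0
(¬p ∨ (q → ¬q)) = max(0, 0) = 0
((¬p ∨ (q → ¬q)) → q): 0 ≤ 0.31, so result = 1
(((¬p ∨ (q → ¬q)) → q) → q): 1 > 0.31, so result = 0.31
((q → ((q → ¬q) → q)) ∧ (((¬p ∨ (q → ¬q)) → q) → q)) = min(1, 0.31) = 0.31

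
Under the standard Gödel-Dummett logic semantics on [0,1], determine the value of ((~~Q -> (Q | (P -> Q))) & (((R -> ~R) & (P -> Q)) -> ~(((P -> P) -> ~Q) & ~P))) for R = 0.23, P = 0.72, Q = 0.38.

0.38

~Q: Gödel ¬ of 0.38 = 0 (operand ≠ 0)
~~Q: Gödel ¬ of 0 = 1 (operand is 0)
(P -> Q): 0.72 > 0.38, so result = 0.38
(Q | (P -> Q)) = max(0.38, 0.38) = 0.38
(~~Q -> (Q | (P -> Q))): 1 > 0.38, so result = 0.38
~R: Gödel ¬ of 0.23 = 0 (operand ≠ 0)
(R -> ~R): 0.23 > 0, so result = 0
(P -> Q): 0.72 > 0.38, so result = 0.38
((R -> ~R) & (P -> Q)) = min(0, 0.38) = 0
(P -> P): 0.72 ≤ 0.72, so result = 1
~Q: Gödel ¬ of 0.38 = 0 (operand ≠ 0)
((P -> P) -> ~Q): 1 > 0, so result = 0
~P: Gödel ¬ of 0.72 = 0 (operand ≠ 0)
(((P -> P) -> ~Q) & ~P) = min(0, 0) = 0
~(((P -> P) -> ~Q) & ~P): Gödel ¬ of 0 = 1 (operand is 0)
(((R -> ~R) & (P -> Q)) -> ~(((P -> P) -> ~Q) & ~P)): 0 ≤ 1, so result = 1
((~~Q -> (Q | (P -> Q))) & (((R -> ~R) & (P -> Q)) -> ~(((P -> P) -> ~Q) & ~P))) = min(0.38, 1) = 0.38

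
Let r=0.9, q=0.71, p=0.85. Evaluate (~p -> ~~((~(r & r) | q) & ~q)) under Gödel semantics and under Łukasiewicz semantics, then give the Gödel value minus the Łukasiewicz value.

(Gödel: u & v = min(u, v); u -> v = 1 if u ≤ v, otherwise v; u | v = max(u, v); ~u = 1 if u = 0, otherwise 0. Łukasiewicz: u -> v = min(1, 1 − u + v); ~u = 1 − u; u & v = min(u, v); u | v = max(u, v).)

0.00

Gödel evaluation:
  ~p: Gödel ¬ of 0.85 = 0 (operand ≠ 0)
  (r & r) = min(0.9, 0.9) = 0.9
  ~(r & r): Gödel ¬ of 0.9 = 0 (operand ≠ 0)
  (~(r & r) | q) = max(0, 0.71) = 0.71
  ~q: Gödel ¬ of 0.71 = 0 (operand ≠ 0)
  ((~(r & r) | q) & ~q) = min(0.71, 0) = 0
  ~((~(r & r) | q) & ~q): Gödel ¬ of 0 = 1 (operand is 0)
  ~~((~(r & r) | q) & ~q): Gödel ¬ of 1 = 0 (operand ≠ 0)
  (~p -> ~~((~(r & r) | q) & ~q)): 0 ≤ 0, so result = 1
  Gödel value = 1
Łukasiewicz evaluation:
  ~p: Łukasiewicz ¬ gives 1 − 0.85 = 0.15
  (r & r) = min(0.9, 0.9) = 0.9
  ~(r & r): Łukasiewicz ¬ gives 1 − 0.9 = 0.1
  (~(r & r) | q) = max(0.1, 0.71) = 0.71
  ~q: Łukasiewicz ¬ gives 1 − 0.71 = 0.29
  ((~(r & r) | q) & ~q) = min(0.71, 0.29) = 0.29
  ~((~(r & r) | q) & ~q): Łukasiewicz ¬ gives 1 − 0.29 = 0.71
  ~~((~(r & r) | q) & ~q): Łukasiewicz ¬ gives 1 − 0.71 = 0.29
  (~p -> ~~((~(r & r) | q) & ~q)): min(1, 1 − 0.15 + 0.29) = 1
  Łukasiewicz value = 1
Difference: 1 − 1 = 0.00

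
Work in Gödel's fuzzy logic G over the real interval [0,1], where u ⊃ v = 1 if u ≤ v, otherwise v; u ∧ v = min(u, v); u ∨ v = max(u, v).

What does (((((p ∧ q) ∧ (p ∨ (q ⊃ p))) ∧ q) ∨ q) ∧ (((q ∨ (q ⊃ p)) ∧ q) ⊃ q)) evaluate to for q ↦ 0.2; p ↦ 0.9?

0.20

(p ∧ q) = min(0.9, 0.2) = 0.2
(q ⊃ p): 0.2 ≤ 0.9, so result = 1
(p ∨ (q ⊃ p)) = max(0.9, 1) = 1
((p ∧ q) ∧ (p ∨ (q ⊃ p))) = min(0.2, 1) = 0.2
(((p ∧ q) ∧ (p ∨ (q ⊃ p))) ∧ q) = min(0.2, 0.2) = 0.2
((((p ∧ q) ∧ (p ∨ (q ⊃ p))) ∧ q) ∨ q) = max(0.2, 0.2) = 0.2
(q ⊃ p): 0.2 ≤ 0.9, so result = 1
(q ∨ (q ⊃ p)) = max(0.2, 1) = 1
((q ∨ (q ⊃ p)) ∧ q) = min(1, 0.2) = 0.2
(((q ∨ (q ⊃ p)) ∧ q) ⊃ q): 0.2 ≤ 0.2, so result = 1
(((((p ∧ q) ∧ (p ∨ (q ⊃ p))) ∧ q) ∨ q) ∧ (((q ∨ (q ⊃ p)) ∧ q) ⊃ q)) = min(0.2, 1) = 0.2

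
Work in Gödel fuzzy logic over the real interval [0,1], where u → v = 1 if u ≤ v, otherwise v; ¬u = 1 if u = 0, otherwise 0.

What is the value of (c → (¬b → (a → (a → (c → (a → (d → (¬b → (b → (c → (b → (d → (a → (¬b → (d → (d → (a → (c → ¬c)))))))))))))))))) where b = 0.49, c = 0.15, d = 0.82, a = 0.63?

1.00

¬b: Gödel ¬ of 0.49 = 0 (operand ≠ 0)
¬b: Gödel ¬ of 0.49 = 0 (operand ≠ 0)
¬b: Gödel ¬ of 0.49 = 0 (operand ≠ 0)
¬c: Gödel ¬ of 0.15 = 0 (operand ≠ 0)
(c → ¬c): 0.15 > 0, so result = 0
(a → (c → ¬c)): 0.63 > 0, so result = 0
(d → (a → (c → ¬c))): 0.82 > 0, so result = 0
(d → (d → (a → (c → ¬c)))): 0.82 > 0, so result = 0
(¬b → (d → (d → (a → (c → ¬c))))): 0 ≤ 0, so result = 1
(a → (¬b → (d → (d → (a → (c → ¬c)))))): 0.63 ≤ 1, so result = 1
(d → (a → (¬b → (d → (d → (a → (c → ¬c))))))): 0.82 ≤ 1, so result = 1
(b → (d → (a → (¬b → (d → (d → (a → (c → ¬c)))))))): 0.49 ≤ 1, so result = 1
(c → (b → (d → (a → (¬b → (d → (d → (a → (c → ¬c))))))))): 0.15 ≤ 1, so result = 1
(b → (c → (b → (d → (a → (¬b → (d → (d → (a → (c → ¬c)))))))))): 0.49 ≤ 1, so result = 1
(¬b → (b → (c → (b → (d → (a → (¬b → (d → (d → (a → (c → ¬c))))))))))): 0 ≤ 1, so result = 1
(d → (¬b → (b → (c → (b → (d → (a → (¬b → (d → (d → (a → (c → ¬c)))))))))))): 0.82 ≤ 1, so result = 1
(a → (d → (¬b → (b → (c → (b → (d → (a → (¬b → (d → (d → (a → (c → ¬c))))))))))))): 0.63 ≤ 1, so result = 1
(c → (a → (d → (¬b → (b → (c → (b → (d → (a → (¬b → (d → (d → (a → (c → ¬c)))))))))))))): 0.15 ≤ 1, so result = 1
(a → (c → (a → (d → (¬b → (b → (c → (b → (d → (a → (¬b → (d → (d → (a → (c → ¬c))))))))))))))): 0.63 ≤ 1, so result = 1
(a → (a → (c → (a → (d → (¬b → (b → (c → (b → (d → (a → (¬b → (d → (d → (a → (c → ¬c)))))))))))))))): 0.63 ≤ 1, so result = 1
(¬b → (a → (a → (c → (a → (d → (¬b → (b → (c → (b → (d → (a → (¬b → (d → (d → (a → (c → ¬c))))))))))))))))): 0 ≤ 1, so result = 1
(c → (¬b → (a → (a → (c → (a → (d → (¬b → (b → (c → (b → (d → (a → (¬b → (d → (d → (a → (c → ¬c)))))))))))))))))): 0.15 ≤ 1, so result = 1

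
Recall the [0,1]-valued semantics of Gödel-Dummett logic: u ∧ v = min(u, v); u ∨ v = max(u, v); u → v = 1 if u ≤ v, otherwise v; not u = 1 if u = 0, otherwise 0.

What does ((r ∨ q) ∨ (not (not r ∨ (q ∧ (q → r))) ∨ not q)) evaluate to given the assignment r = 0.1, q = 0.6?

0.60

(r ∨ q) = max(0.1, 0.6) = 0.6
not r: Gödel ¬ of 0.1 = 0 (operand ≠ 0)
(q → r): 0.6 > 0.1, so result = 0.1
(q ∧ (q → r)) = min(0.6, 0.1) = 0.1
(not r ∨ (q ∧ (q → r))) = max(0, 0.1) = 0.1
not (not r ∨ (q ∧ (q → r))): Gödel ¬ of 0.1 = 0 (operand ≠ 0)
not q: Gödel ¬ of 0.6 = 0 (operand ≠ 0)
(not (not r ∨ (q ∧ (q → r))) ∨ not q) = max(0, 0) = 0
((r ∨ q) ∨ (not (not r ∨ (q ∧ (q → r))) ∨ not q)) = max(0.6, 0) = 0.6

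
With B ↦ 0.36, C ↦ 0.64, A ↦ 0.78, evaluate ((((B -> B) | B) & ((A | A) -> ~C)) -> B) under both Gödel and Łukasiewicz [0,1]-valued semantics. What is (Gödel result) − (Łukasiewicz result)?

0.22

Gödel evaluation:
  (B -> B): 0.36 ≤ 0.36, so result = 1
  ((B -> B) | B) = max(1, 0.36) = 1
  (A | A) = max(0.78, 0.78) = 0.78
  ~C: Gödel ¬ of 0.64 = 0 (operand ≠ 0)
  ((A | A) -> ~C): 0.78 > 0, so result = 0
  (((B -> B) | B) & ((A | A) -> ~C)) = min(1, 0) = 0
  ((((B -> B) | B) & ((A | A) -> ~C)) -> B): 0 ≤ 0.36, so result = 1
  Gödel value = 1
Łukasiewicz evaluation:
  (B -> B): min(1, 1 − 0.36 + 0.36) = 1
  ((B -> B) | B) = max(1, 0.36) = 1
  (A | A) = max(0.78, 0.78) = 0.78
  ~C: Łukasiewicz ¬ gives 1 − 0.64 = 0.36
  ((A | A) -> ~C): min(1, 1 − 0.78 + 0.36) = 0.58
  (((B -> B) | B) & ((A | A) -> ~C)) = min(1, 0.58) = 0.58
  ((((B -> B) | B) & ((A | A) -> ~C)) -> B): min(1, 1 − 0.58 + 0.36) = 0.78
  Łukasiewicz value = 0.78
Difference: 1 − 0.78 = 0.22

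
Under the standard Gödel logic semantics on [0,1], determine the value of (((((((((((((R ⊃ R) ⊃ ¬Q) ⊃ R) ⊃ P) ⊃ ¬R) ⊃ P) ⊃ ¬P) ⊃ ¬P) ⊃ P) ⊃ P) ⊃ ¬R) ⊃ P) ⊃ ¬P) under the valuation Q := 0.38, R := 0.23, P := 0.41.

0.00

(R ⊃ R): 0.23 ≤ 0.23, so result = 1
¬Q: Gödel ¬ of 0.38 = 0 (operand ≠ 0)
((R ⊃ R) ⊃ ¬Q): 1 > 0, so result = 0
(((R ⊃ R) ⊃ ¬Q) ⊃ R): 0 ≤ 0.23, so result = 1
((((R ⊃ R) ⊃ ¬Q) ⊃ R) ⊃ P): 1 > 0.41, so result = 0.41
¬R: Gödel ¬ of 0.23 = 0 (operand ≠ 0)
(((((R ⊃ R) ⊃ ¬Q) ⊃ R) ⊃ P) ⊃ ¬R): 0.41 > 0, so result = 0
((((((R ⊃ R) ⊃ ¬Q) ⊃ R) ⊃ P) ⊃ ¬R) ⊃ P): 0 ≤ 0.41, so result = 1
¬P: Gödel ¬ of 0.41 = 0 (operand ≠ 0)
(((((((R ⊃ R) ⊃ ¬Q) ⊃ R) ⊃ P) ⊃ ¬R) ⊃ P) ⊃ ¬P): 1 > 0, so result = 0
¬P: Gödel ¬ of 0.41 = 0 (operand ≠ 0)
((((((((R ⊃ R) ⊃ ¬Q) ⊃ R) ⊃ P) ⊃ ¬R) ⊃ P) ⊃ ¬P) ⊃ ¬P): 0 ≤ 0, so result = 1
(((((((((R ⊃ R) ⊃ ¬Q) ⊃ R) ⊃ P) ⊃ ¬R) ⊃ P) ⊃ ¬P) ⊃ ¬P) ⊃ P): 1 > 0.41, so result = 0.41
((((((((((R ⊃ R) ⊃ ¬Q) ⊃ R) ⊃ P) ⊃ ¬R) ⊃ P) ⊃ ¬P) ⊃ ¬P) ⊃ P) ⊃ P): 0.41 ≤ 0.41, so result = 1
¬R: Gödel ¬ of 0.23 = 0 (operand ≠ 0)
(((((((((((R ⊃ R) ⊃ ¬Q) ⊃ R) ⊃ P) ⊃ ¬R) ⊃ P) ⊃ ¬P) ⊃ ¬P) ⊃ P) ⊃ P) ⊃ ¬R): 1 > 0, so result = 0
((((((((((((R ⊃ R) ⊃ ¬Q) ⊃ R) ⊃ P) ⊃ ¬R) ⊃ P) ⊃ ¬P) ⊃ ¬P) ⊃ P) ⊃ P) ⊃ ¬R) ⊃ P): 0 ≤ 0.41, so result = 1
¬P: Gödel ¬ of 0.41 = 0 (operand ≠ 0)
(((((((((((((R ⊃ R) ⊃ ¬Q) ⊃ R) ⊃ P) ⊃ ¬R) ⊃ P) ⊃ ¬P) ⊃ ¬P) ⊃ P) ⊃ P) ⊃ ¬R) ⊃ P) ⊃ ¬P): 1 > 0, so result = 0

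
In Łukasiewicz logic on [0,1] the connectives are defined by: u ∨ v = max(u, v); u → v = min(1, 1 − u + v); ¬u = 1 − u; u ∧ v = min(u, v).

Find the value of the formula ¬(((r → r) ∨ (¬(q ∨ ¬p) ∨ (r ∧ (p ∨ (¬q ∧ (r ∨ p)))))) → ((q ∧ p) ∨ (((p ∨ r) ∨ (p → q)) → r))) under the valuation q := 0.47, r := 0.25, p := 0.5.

0.53

(r → r): min(1, 1 − 0.25 + 0.25) = 1
¬p: Łukasiewicz ¬ gives 1 − 0.5 = 0.5
(q ∨ ¬p) = max(0.47, 0.5) = 0.5
¬(q ∨ ¬p): Łukasiewicz ¬ gives 1 − 0.5 = 0.5
¬q: Łukasiewicz ¬ gives 1 − 0.47 = 0.53
(r ∨ p) = max(0.25, 0.5) = 0.5
(¬q ∧ (r ∨ p)) = min(0.53, 0.5) = 0.5
(p ∨ (¬q ∧ (r ∨ p))) = max(0.5, 0.5) = 0.5
(r ∧ (p ∨ (¬q ∧ (r ∨ p)))) = min(0.25, 0.5) = 0.25
(¬(q ∨ ¬p) ∨ (r ∧ (p ∨ (¬q ∧ (r ∨ p))))) = max(0.5, 0.25) = 0.5
((r → r) ∨ (¬(q ∨ ¬p) ∨ (r ∧ (p ∨ (¬q ∧ (r ∨ p)))))) = max(1, 0.5) = 1
(q ∧ p) = min(0.47, 0.5) = 0.47
(p ∨ r) = max(0.5, 0.25) = 0.5
(p → q): min(1, 1 − 0.5 + 0.47) = 0.97
((p ∨ r) ∨ (p → q)) = max(0.5, 0.97) = 0.97
(((p ∨ r) ∨ (p → q)) → r): min(1, 1 − 0.97 + 0.25) = 0.28
((q ∧ p) ∨ (((p ∨ r) ∨ (p → q)) → r)) = max(0.47, 0.28) = 0.47
(((r → r) ∨ (¬(q ∨ ¬p) ∨ (r ∧ (p ∨ (¬q ∧ (r ∨ p)))))) → ((q ∧ p) ∨ (((p ∨ r) ∨ (p → q)) → r))): min(1, 1 − 1 + 0.47) = 0.47
¬(((r → r) ∨ (¬(q ∨ ¬p) ∨ (r ∧ (p ∨ (¬q ∧ (r ∨ p)))))) → ((q ∧ p) ∨ (((p ∨ r) ∨ (p → q)) → r))): Łukasiewicz ¬ gives 1 − 0.47 = 0.53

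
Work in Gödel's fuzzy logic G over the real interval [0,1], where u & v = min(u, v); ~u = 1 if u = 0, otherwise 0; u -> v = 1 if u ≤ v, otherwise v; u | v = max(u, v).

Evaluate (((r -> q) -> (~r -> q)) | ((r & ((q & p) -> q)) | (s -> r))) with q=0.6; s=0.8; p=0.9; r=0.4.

(r -> q): 0.4 ≤ 0.6, so result = 1
~r: Gödel ¬ of 0.4 = 0 (operand ≠ 0)
(~r -> q): 0 ≤ 0.6, so result = 1
((r -> q) -> (~r -> q)): 1 ≤ 1, so result = 1
(q & p) = min(0.6, 0.9) = 0.6
((q & p) -> q): 0.6 ≤ 0.6, so result = 1
(r & ((q & p) -> q)) = min(0.4, 1) = 0.4
(s -> r): 0.8 > 0.4, so result = 0.4
((r & ((q & p) -> q)) | (s -> r)) = max(0.4, 0.4) = 0.4
(((r -> q) -> (~r -> q)) | ((r & ((q & p) -> q)) | (s -> r))) = max(1, 0.4) = 1

1.00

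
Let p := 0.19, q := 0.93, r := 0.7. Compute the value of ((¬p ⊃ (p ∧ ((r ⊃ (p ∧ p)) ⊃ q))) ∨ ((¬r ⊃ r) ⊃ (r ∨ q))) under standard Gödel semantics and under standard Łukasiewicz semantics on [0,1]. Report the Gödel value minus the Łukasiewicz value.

0.07

Gödel evaluation:
  ¬p: Gödel ¬ of 0.19 = 0 (operand ≠ 0)
  (p ∧ p) = min(0.19, 0.19) = 0.19
  (r ⊃ (p ∧ p)): 0.7 > 0.19, so result = 0.19
  ((r ⊃ (p ∧ p)) ⊃ q): 0.19 ≤ 0.93, so result = 1
  (p ∧ ((r ⊃ (p ∧ p)) ⊃ q)) = min(0.19, 1) = 0.19
  (¬p ⊃ (p ∧ ((r ⊃ (p ∧ p)) ⊃ q))): 0 ≤ 0.19, so result = 1
  ¬r: Gödel ¬ of 0.7 = 0 (operand ≠ 0)
  (¬r ⊃ r): 0 ≤ 0.7, so result = 1
  (r ∨ q) = max(0.7, 0.93) = 0.93
  ((¬r ⊃ r) ⊃ (r ∨ q)): 1 > 0.93, so result = 0.93
  ((¬p ⊃ (p ∧ ((r ⊃ (p ∧ p)) ⊃ q))) ∨ ((¬r ⊃ r) ⊃ (r ∨ q))) = max(1, 0.93) = 1
  Gödel value = 1
Łukasiewicz evaluation:
  ¬p: Łukasiewicz ¬ gives 1 − 0.19 = 0.81
  (p ∧ p) = min(0.19, 0.19) = 0.19
  (r ⊃ (p ∧ p)): min(1, 1 − 0.7 + 0.19) = 0.49
  ((r ⊃ (p ∧ p)) ⊃ q): min(1, 1 − 0.49 + 0.93) = 1
  (p ∧ ((r ⊃ (p ∧ p)) ⊃ q)) = min(0.19, 1) = 0.19
  (¬p ⊃ (p ∧ ((r ⊃ (p ∧ p)) ⊃ q))): min(1, 1 − 0.81 + 0.19) = 0.38
  ¬r: Łukasiewicz ¬ gives 1 − 0.7 = 0.3
  (¬r ⊃ r): min(1, 1 − 0.3 + 0.7) = 1
  (r ∨ q) = max(0.7, 0.93) = 0.93
  ((¬r ⊃ r) ⊃ (r ∨ q)): min(1, 1 − 1 + 0.93) = 0.93
  ((¬p ⊃ (p ∧ ((r ⊃ (p ∧ p)) ⊃ q))) ∨ ((¬r ⊃ r) ⊃ (r ∨ q))) = max(0.38, 0.93) = 0.93
  Łukasiewicz value = 0.93
Difference: 1 − 0.93 = 0.07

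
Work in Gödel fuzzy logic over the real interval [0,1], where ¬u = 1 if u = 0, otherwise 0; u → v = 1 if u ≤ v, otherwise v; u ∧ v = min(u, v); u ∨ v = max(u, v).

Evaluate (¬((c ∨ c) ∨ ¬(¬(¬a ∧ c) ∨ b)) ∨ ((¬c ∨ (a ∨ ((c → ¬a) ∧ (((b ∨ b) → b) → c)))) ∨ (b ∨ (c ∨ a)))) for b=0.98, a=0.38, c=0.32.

(c ∨ c) = max(0.32, 0.32) = 0.32
¬a: Gödel ¬ of 0.38 = 0 (operand ≠ 0)
(¬a ∧ c) = min(0, 0.32) = 0
¬(¬a ∧ c): Gödel ¬ of 0 = 1 (operand is 0)
(¬(¬a ∧ c) ∨ b) = max(1, 0.98) = 1
¬(¬(¬a ∧ c) ∨ b): Gödel ¬ of 1 = 0 (operand ≠ 0)
((c ∨ c) ∨ ¬(¬(¬a ∧ c) ∨ b)) = max(0.32, 0) = 0.32
¬((c ∨ c) ∨ ¬(¬(¬a ∧ c) ∨ b)): Gödel ¬ of 0.32 = 0 (operand ≠ 0)
¬c: Gödel ¬ of 0.32 = 0 (operand ≠ 0)
¬a: Gödel ¬ of 0.38 = 0 (operand ≠ 0)
(c → ¬a): 0.32 > 0, so result = 0
(b ∨ b) = max(0.98, 0.98) = 0.98
((b ∨ b) → b): 0.98 ≤ 0.98, so result = 1
(((b ∨ b) → b) → c): 1 > 0.32, so result = 0.32
((c → ¬a) ∧ (((b ∨ b) → b) → c)) = min(0, 0.32) = 0
(a ∨ ((c → ¬a) ∧ (((b ∨ b) → b) → c))) = max(0.38, 0) = 0.38
(¬c ∨ (a ∨ ((c → ¬a) ∧ (((b ∨ b) → b) → c)))) = max(0, 0.38) = 0.38
(c ∨ a) = max(0.32, 0.38) = 0.38
(b ∨ (c ∨ a)) = max(0.98, 0.38) = 0.98
((¬c ∨ (a ∨ ((c → ¬a) ∧ (((b ∨ b) → b) → c)))) ∨ (b ∨ (c ∨ a))) = max(0.38, 0.98) = 0.98
(¬((c ∨ c) ∨ ¬(¬(¬a ∧ c) ∨ b)) ∨ ((¬c ∨ (a ∨ ((c → ¬a) ∧ (((b ∨ b) → b) → c)))) ∨ (b ∨ (c ∨ a)))) = max(0, 0.98) = 0.98

0.98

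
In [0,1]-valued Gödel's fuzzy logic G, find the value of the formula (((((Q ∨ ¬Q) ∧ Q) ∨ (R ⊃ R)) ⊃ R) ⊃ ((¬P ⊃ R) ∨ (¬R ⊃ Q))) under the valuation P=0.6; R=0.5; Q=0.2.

¬Q: Gödel ¬ of 0.2 = 0 (operand ≠ 0)
(Q ∨ ¬Q) = max(0.2, 0) = 0.2
((Q ∨ ¬Q) ∧ Q) = min(0.2, 0.2) = 0.2
(R ⊃ R): 0.5 ≤ 0.5, so result = 1
(((Q ∨ ¬Q) ∧ Q) ∨ (R ⊃ R)) = max(0.2, 1) = 1
((((Q ∨ ¬Q) ∧ Q) ∨ (R ⊃ R)) ⊃ R): 1 > 0.5, so result = 0.5
¬P: Gödel ¬ of 0.6 = 0 (operand ≠ 0)
(¬P ⊃ R): 0 ≤ 0.5, so result = 1
¬R: Gödel ¬ of 0.5 = 0 (operand ≠ 0)
(¬R ⊃ Q): 0 ≤ 0.2, so result = 1
((¬P ⊃ R) ∨ (¬R ⊃ Q)) = max(1, 1) = 1
(((((Q ∨ ¬Q) ∧ Q) ∨ (R ⊃ R)) ⊃ R) ⊃ ((¬P ⊃ R) ∨ (¬R ⊃ Q))): 0.5 ≤ 1, so result = 1

1.00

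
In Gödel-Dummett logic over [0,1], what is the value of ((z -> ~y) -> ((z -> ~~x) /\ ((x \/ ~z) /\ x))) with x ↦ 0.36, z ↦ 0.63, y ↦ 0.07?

~y: Gödel ¬ of 0.07 = 0 (operand ≠ 0)
(z -> ~y): 0.63 > 0, so result = 0
~x: Gödel ¬ of 0.36 = 0 (operand ≠ 0)
~~x: Gödel ¬ of 0 = 1 (operand is 0)
(z -> ~~x): 0.63 ≤ 1, so result = 1
~z: Gödel ¬ of 0.63 = 0 (operand ≠ 0)
(x \/ ~z) = max(0.36, 0) = 0.36
((x \/ ~z) /\ x) = min(0.36, 0.36) = 0.36
((z -> ~~x) /\ ((x \/ ~z) /\ x)) = min(1, 0.36) = 0.36
((z -> ~y) -> ((z -> ~~x) /\ ((x \/ ~z) /\ x))): 0 ≤ 0.36, so result = 1

1.00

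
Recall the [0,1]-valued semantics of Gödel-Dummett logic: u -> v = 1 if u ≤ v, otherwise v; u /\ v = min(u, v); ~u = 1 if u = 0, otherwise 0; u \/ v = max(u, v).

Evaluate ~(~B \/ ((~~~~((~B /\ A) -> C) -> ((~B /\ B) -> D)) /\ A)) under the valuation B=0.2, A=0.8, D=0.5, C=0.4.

~B: Gödel ¬ of 0.2 = 0 (operand ≠ 0)
~B: Gödel ¬ of 0.2 = 0 (operand ≠ 0)
(~B /\ A) = min(0, 0.8) = 0
((~B /\ A) -> C): 0 ≤ 0.4, so result = 1
~((~B /\ A) -> C): Gödel ¬ of 1 = 0 (operand ≠ 0)
~~((~B /\ A) -> C): Gödel ¬ of 0 = 1 (operand is 0)
~~~((~B /\ A) -> C): Gödel ¬ of 1 = 0 (operand ≠ 0)
~~~~((~B /\ A) -> C): Gödel ¬ of 0 = 1 (operand is 0)
~B: Gödel ¬ of 0.2 = 0 (operand ≠ 0)
(~B /\ B) = min(0, 0.2) = 0
((~B /\ B) -> D): 0 ≤ 0.5, so result = 1
(~~~~((~B /\ A) -> C) -> ((~B /\ B) -> D)): 1 ≤ 1, so result = 1
((~~~~((~B /\ A) -> C) -> ((~B /\ B) -> D)) /\ A) = min(1, 0.8) = 0.8
(~B \/ ((~~~~((~B /\ A) -> C) -> ((~B /\ B) -> D)) /\ A)) = max(0, 0.8) = 0.8
~(~B \/ ((~~~~((~B /\ A) -> C) -> ((~B /\ B) -> D)) /\ A)): Gödel ¬ of 0.8 = 0 (operand ≠ 0)

0.00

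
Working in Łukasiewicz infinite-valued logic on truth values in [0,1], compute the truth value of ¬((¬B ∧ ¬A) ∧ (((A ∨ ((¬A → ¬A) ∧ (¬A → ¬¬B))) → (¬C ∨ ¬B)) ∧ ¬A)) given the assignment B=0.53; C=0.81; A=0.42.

¬B: Łukasiewicz ¬ gives 1 − 0.53 = 0.47
¬A: Łukasiewicz ¬ gives 1 − 0.42 = 0.58
(¬B ∧ ¬A) = min(0.47, 0.58) = 0.47
¬A: Łukasiewicz ¬ gives 1 − 0.42 = 0.58
¬A: Łukasiewicz ¬ gives 1 − 0.42 = 0.58
(¬A → ¬A): min(1, 1 − 0.58 + 0.58) = 1
¬A: Łukasiewicz ¬ gives 1 − 0.42 = 0.58
¬B: Łukasiewicz ¬ gives 1 − 0.53 = 0.47
¬¬B: Łukasiewicz ¬ gives 1 − 0.47 = 0.53
(¬A → ¬¬B): min(1, 1 − 0.58 + 0.53) = 0.95
((¬A → ¬A) ∧ (¬A → ¬¬B)) = min(1, 0.95) = 0.95
(A ∨ ((¬A → ¬A) ∧ (¬A → ¬¬B))) = max(0.42, 0.95) = 0.95
¬C: Łukasiewicz ¬ gives 1 − 0.81 = 0.19
¬B: Łukasiewicz ¬ gives 1 − 0.53 = 0.47
(¬C ∨ ¬B) = max(0.19, 0.47) = 0.47
((A ∨ ((¬A → ¬A) ∧ (¬A → ¬¬B))) → (¬C ∨ ¬B)): min(1, 1 − 0.95 + 0.47) = 0.52
¬A: Łukasiewicz ¬ gives 1 − 0.42 = 0.58
(((A ∨ ((¬A → ¬A) ∧ (¬A → ¬¬B))) → (¬C ∨ ¬B)) ∧ ¬A) = min(0.52, 0.58) = 0.52
((¬B ∧ ¬A) ∧ (((A ∨ ((¬A → ¬A) ∧ (¬A → ¬¬B))) → (¬C ∨ ¬B)) ∧ ¬A)) = min(0.47, 0.52) = 0.47
¬((¬B ∧ ¬A) ∧ (((A ∨ ((¬A → ¬A) ∧ (¬A → ¬¬B))) → (¬C ∨ ¬B)) ∧ ¬A)): Łukasiewicz ¬ gives 1 − 0.47 = 0.53

0.53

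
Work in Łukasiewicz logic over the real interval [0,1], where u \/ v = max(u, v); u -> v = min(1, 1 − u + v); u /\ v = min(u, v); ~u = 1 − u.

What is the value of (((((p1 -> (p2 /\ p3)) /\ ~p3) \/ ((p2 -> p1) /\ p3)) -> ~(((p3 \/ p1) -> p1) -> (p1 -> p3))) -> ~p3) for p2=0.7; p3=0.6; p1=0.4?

(p2 /\ p3) = min(0.7, 0.6) = 0.6
(p1 -> (p2 /\ p3)): min(1, 1 − 0.4 + 0.6) = 1
~p3: Łukasiewicz ¬ gives 1 − 0.6 = 0.4
((p1 -> (p2 /\ p3)) /\ ~p3) = min(1, 0.4) = 0.4
(p2 -> p1): min(1, 1 − 0.7 + 0.4) = 0.7
((p2 -> p1) /\ p3) = min(0.7, 0.6) = 0.6
(((p1 -> (p2 /\ p3)) /\ ~p3) \/ ((p2 -> p1) /\ p3)) = max(0.4, 0.6) = 0.6
(p3 \/ p1) = max(0.6, 0.4) = 0.6
((p3 \/ p1) -> p1): min(1, 1 − 0.6 + 0.4) = 0.8
(p1 -> p3): min(1, 1 − 0.4 + 0.6) = 1
(((p3 \/ p1) -> p1) -> (p1 -> p3)): min(1, 1 − 0.8 + 1) = 1
~(((p3 \/ p1) -> p1) -> (p1 -> p3)): Łukasiewicz ¬ gives 1 − 1 = 0
((((p1 -> (p2 /\ p3)) /\ ~p3) \/ ((p2 -> p1) /\ p3)) -> ~(((p3 \/ p1) -> p1) -> (p1 -> p3))): min(1, 1 − 0.6 + 0) = 0.4
~p3: Łukasiewicz ¬ gives 1 − 0.6 = 0.4
(((((p1 -> (p2 /\ p3)) /\ ~p3) \/ ((p2 -> p1) /\ p3)) -> ~(((p3 \/ p1) -> p1) -> (p1 -> p3))) -> ~p3): min(1, 1 − 0.4 + 0.4) = 1

1.00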